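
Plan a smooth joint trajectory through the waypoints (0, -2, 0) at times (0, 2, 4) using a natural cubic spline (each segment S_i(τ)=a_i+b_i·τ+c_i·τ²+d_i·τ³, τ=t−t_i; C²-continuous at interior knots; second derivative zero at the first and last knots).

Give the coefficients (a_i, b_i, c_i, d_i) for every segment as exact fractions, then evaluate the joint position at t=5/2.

  seg 0: a=0 b=-3/2 c=0 d=1/8
  seg 1: a=-2 b=0 c=3/4 d=-1/8
S(5/2) = -117/64

Δ: Δ0=-1, Δ1=1
row 1: diag=8, rhs=12; c'=1/4, d'=3/2
back: M1=3/2
M: M0=0, M1=3/2, M2=0
seg 0: a=0, c=M0/2=0, d=(M1−M0)/(6·2)=1/8, b=Δ0−h0·(2M0+M1)/6=-3/2
seg 1: a=-2, c=M1/2=3/4, d=(M2−M1)/(6·2)=-1/8, b=Δ1−h1·(2M1+M2)/6=0
t_q=5/2 → seg 1, τ=1/2; S=-2+0·τ+3/4·τ²+-1/8·τ³=-117/64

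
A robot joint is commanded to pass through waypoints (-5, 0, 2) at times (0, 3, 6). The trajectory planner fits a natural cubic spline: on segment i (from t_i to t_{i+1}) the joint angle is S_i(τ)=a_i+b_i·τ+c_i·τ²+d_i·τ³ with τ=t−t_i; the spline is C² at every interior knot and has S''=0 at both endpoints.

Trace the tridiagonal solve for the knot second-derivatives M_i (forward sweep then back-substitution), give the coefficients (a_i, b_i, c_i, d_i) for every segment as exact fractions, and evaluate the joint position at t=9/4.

Δ: Δ0=5/3, Δ1=2/3
row 1: diag=12, rhs=-6; c'=1/4, d'=-1/2
back: M1=-1/2
M: M0=0, M1=-1/2, M2=0
seg 0: a=-5, c=M0/2=0, d=(M1−M0)/(6·3)=-1/36, b=Δ0−h0·(2M0+M1)/6=23/12
seg 1: a=0, c=M1/2=-1/4, d=(M2−M1)/(6·3)=1/36, b=Δ1−h1·(2M1+M2)/6=7/6
t_q=9/4 → seg 0, τ=9/4; S=-5+23/12·τ+0·τ²+-1/36·τ³=-257/256

  seg 0: a=-5 b=23/12 c=0 d=-1/36
  seg 1: a=0 b=7/6 c=-1/4 d=1/36
S(9/4) = -257/256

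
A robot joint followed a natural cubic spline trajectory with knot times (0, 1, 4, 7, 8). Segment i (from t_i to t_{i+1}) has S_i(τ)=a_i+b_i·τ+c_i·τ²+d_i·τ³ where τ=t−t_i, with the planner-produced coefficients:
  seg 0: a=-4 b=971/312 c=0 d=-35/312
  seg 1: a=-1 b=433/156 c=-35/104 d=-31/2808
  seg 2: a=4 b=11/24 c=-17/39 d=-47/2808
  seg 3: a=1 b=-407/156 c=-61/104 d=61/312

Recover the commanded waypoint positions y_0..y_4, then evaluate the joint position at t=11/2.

y_0 = S_0(0) = a_0 = -4
y_1 = S_1(0) = a_1 = -1
y_2 = S_2(0) = a_2 = 4
y_3 = S_3(0) = a_3 = 1
y_4 = S_3(1) = -2
t_q=11/2 is in segment 2 (τ=3/2); S_2(τ)=3037/832

y_0=-4 y_1=-1 y_2=4 y_3=1 y_4=-2
S(11/2) = 3037/832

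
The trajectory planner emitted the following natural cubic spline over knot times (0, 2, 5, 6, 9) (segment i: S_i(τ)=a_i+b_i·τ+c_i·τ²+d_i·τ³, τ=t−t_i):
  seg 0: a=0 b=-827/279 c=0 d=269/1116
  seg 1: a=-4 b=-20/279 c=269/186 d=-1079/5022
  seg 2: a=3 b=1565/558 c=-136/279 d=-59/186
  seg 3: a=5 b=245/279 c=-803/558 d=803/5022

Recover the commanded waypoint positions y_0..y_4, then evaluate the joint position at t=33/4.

y_0 = S_0(0) = a_0 = 0
y_1 = S_1(0) = a_1 = -4
y_2 = S_2(0) = a_2 = 3
y_3 = S_3(0) = a_3 = 5
y_4 = S_3(3) = -1
t_q=33/4 is in segment 3 (τ=9/4); S_3(τ)=5999/3968

y_0=0 y_1=-4 y_2=3 y_3=5 y_4=-1
S(33/4) = 5999/3968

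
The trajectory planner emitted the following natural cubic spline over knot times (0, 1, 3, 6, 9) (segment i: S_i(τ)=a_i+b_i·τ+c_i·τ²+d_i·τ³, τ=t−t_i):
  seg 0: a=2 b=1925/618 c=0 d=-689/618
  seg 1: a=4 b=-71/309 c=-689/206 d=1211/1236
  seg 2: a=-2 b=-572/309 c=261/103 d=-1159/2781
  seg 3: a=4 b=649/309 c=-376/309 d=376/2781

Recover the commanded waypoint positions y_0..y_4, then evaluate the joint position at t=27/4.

y_0 = S_0(0) = a_0 = 2
y_1 = S_1(0) = a_1 = 4
y_2 = S_2(0) = a_2 = -2
y_3 = S_3(0) = a_3 = 4
y_4 = S_3(3) = 3
t_q=27/4 is in segment 3 (τ=3/4); S_3(τ)=4077/824

y_0=2 y_1=4 y_2=-2 y_3=4 y_4=3
S(27/4) = 4077/824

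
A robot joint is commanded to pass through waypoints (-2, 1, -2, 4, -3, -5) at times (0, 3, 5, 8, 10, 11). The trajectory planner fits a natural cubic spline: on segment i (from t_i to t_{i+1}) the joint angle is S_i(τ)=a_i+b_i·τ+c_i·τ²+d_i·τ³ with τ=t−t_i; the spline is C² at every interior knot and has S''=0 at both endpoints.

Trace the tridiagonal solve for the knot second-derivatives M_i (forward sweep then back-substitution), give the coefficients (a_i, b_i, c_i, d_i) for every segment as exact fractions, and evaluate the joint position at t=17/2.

  seg 0: a=-2 b=3485/1612 c=0 d=-1873/14508
  seg 1: a=1 b=-1067/806 c=-1873/1612 d=1731/3224
  seg 2: a=-2 b=190/403 c=830/403 d=-1874/3627
  seg 3: a=4 b=-452/403 c=-1044/403 d=2259/3224
  seg 4: a=-3 b=-2479/806 c=2601/1612 d=-867/1612
S(17/2) = 74259/25792

Δ: Δ0=1, Δ1=-3/2, Δ2=2, Δ3=-7/2, Δ4=-2
row 1: diag=10, rhs=-15; c'=1/5, d'=-3/2
row 2: denom=10−2·1/5=48/5; d'=(21−2·-3/2)/(48/5)=5/2
row 3: denom=10−3·5/16=145/16; d'=(-33−3·5/2)/(145/16)=-648/145
row 4: denom=6−2·32/145=806/145; d'=(9−2·-648/145)/(806/145)=2601/806
back: M4=2601/806
back: M3=-648/145−32/145·2601/806=-2088/403
back: M2=5/2−5/16·-2088/403=1660/403
back: M1=-3/2−1/5·1660/403=-1873/806
M: M0=0, M1=-1873/806, M2=1660/403, M3=-2088/403, M4=2601/806, M5=0
seg 0: a=-2, c=M0/2=0, d=(M1−M0)/(6·3)=-1873/14508, b=Δ0−h0·(2M0+M1)/6=3485/1612
seg 1: a=1, c=M1/2=-1873/1612, d=(M2−M1)/(6·2)=1731/3224, b=Δ1−h1·(2M1+M2)/6=-1067/806
seg 2: a=-2, c=M2/2=830/403, d=(M3−M2)/(6·3)=-1874/3627, b=Δ2−h2·(2M2+M3)/6=190/403
seg 3: a=4, c=M3/2=-1044/403, d=(M4−M3)/(6·2)=2259/3224, b=Δ3−h3·(2M3+M4)/6=-452/403
seg 4: a=-3, c=M4/2=2601/1612, d=(M5−M4)/(6·1)=-867/1612, b=Δ4−h4·(2M4+M5)/6=-2479/806
t_q=17/2 → seg 3, τ=1/2; S=4+-452/403·τ+-1044/403·τ²+2259/3224·τ³=74259/25792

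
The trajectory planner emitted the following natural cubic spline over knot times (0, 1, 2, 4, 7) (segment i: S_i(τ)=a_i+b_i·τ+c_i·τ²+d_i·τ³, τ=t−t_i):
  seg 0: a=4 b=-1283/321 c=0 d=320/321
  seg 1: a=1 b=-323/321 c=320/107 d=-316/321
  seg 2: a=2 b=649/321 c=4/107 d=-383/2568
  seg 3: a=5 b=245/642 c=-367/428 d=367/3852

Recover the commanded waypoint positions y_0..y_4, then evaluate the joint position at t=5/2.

y_0=4 y_1=1 y_2=2 y_3=5 y_4=1
S(5/2) = 20555/6848

y_0 = S_0(0) = a_0 = 4
y_1 = S_1(0) = a_1 = 1
y_2 = S_2(0) = a_2 = 2
y_3 = S_3(0) = a_3 = 5
y_4 = S_3(3) = 1
t_q=5/2 is in segment 2 (τ=1/2); S_2(τ)=20555/6848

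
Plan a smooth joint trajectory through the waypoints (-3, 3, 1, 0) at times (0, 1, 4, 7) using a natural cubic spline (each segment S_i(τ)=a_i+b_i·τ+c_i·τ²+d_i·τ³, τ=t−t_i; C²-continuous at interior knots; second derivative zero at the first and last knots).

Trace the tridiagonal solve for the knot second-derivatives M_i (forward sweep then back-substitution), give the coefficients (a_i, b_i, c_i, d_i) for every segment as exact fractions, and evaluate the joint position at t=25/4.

  seg 0: a=-3 b=201/29 c=0 d=-27/29
  seg 1: a=3 b=120/29 c=-81/29 d=311/783
  seg 2: a=1 b=-55/29 c=68/87 d=-68/783
S(25/4) = -139/464

Δ: Δ0=6, Δ1=-2/3, Δ2=-1/3
row 1: diag=8, rhs=-40; c'=3/8, d'=-5
row 2: denom=12−3·3/8=87/8; d'=(2−3·-5)/(87/8)=136/87
back: M2=136/87
back: M1=-5−3/8·136/87=-162/29
M: M0=0, M1=-162/29, M2=136/87, M3=0
seg 0: a=-3, c=M0/2=0, d=(M1−M0)/(6·1)=-27/29, b=Δ0−h0·(2M0+M1)/6=201/29
seg 1: a=3, c=M1/2=-81/29, d=(M2−M1)/(6·3)=311/783, b=Δ1−h1·(2M1+M2)/6=120/29
seg 2: a=1, c=M2/2=68/87, d=(M3−M2)/(6·3)=-68/783, b=Δ2−h2·(2M2+M3)/6=-55/29
t_q=25/4 → seg 2, τ=9/4; S=1+-55/29·τ+68/87·τ²+-68/783·τ³=-139/464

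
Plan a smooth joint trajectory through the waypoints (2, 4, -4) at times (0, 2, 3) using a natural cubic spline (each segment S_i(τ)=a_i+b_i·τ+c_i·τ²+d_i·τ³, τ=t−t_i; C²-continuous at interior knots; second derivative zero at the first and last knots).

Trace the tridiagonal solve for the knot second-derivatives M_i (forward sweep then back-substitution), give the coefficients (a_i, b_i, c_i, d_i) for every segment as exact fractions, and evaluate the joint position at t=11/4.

Δ: Δ0=1, Δ1=-8
row 1: diag=6, rhs=-54; c'=1/6, d'=-9
back: M1=-9
M: M0=0, M1=-9, M2=0
seg 0: a=2, c=M0/2=0, d=(M1−M0)/(6·2)=-3/4, b=Δ0−h0·(2M0+M1)/6=4
seg 1: a=4, c=M1/2=-9/2, d=(M2−M1)/(6·1)=3/2, b=Δ1−h1·(2M1+M2)/6=-5
t_q=11/4 → seg 1, τ=3/4; S=4+-5·τ+-9/2·τ²+3/2·τ³=-211/128

  seg 0: a=2 b=4 c=0 d=-3/4
  seg 1: a=4 b=-5 c=-9/2 d=3/2
S(11/4) = -211/128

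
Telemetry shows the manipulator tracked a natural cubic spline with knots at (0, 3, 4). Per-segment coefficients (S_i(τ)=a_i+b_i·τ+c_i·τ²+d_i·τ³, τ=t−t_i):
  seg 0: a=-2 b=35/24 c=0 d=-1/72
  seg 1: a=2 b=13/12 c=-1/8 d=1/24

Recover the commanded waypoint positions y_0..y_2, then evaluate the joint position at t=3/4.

y_0=-2 y_1=2 y_2=3
S(3/4) = -467/512

y_0 = S_0(0) = a_0 = -2
y_1 = S_1(0) = a_1 = 2
y_2 = S_1(1) = 3
t_q=3/4 is in segment 0 (τ=3/4); S_0(τ)=-467/512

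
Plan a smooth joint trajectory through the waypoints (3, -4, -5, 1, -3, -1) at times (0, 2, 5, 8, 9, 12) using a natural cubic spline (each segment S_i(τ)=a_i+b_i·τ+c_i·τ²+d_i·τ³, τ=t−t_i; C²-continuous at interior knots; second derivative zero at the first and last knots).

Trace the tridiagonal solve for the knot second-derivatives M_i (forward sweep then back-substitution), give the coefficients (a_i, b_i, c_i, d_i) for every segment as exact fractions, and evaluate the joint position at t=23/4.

  seg 0: a=3 b=-5435/1394 c=0 d=139/1394
  seg 1: a=-4 b=-3767/1394 c=417/697 d=2401/37638
  seg 2: a=-5 b=107/41 c=4903/4182 d=-5753/12546
  seg 3: a=1 b=-3815/1394 c=-6178/2091 d=7073/4182
  seg 4: a=-3 b=-7469/2091 c=8863/4182 d=-8863/37638
S(23/4) = -229879/89216

Δ: Δ0=-7/2, Δ1=-1/3, Δ2=2, Δ3=-4, Δ4=2/3
row 1: diag=10, rhs=19; c'=3/10, d'=19/10
row 2: denom=12−3·3/10=111/10; d'=(14−3·19/10)/(111/10)=83/111
row 3: denom=8−3·10/37=266/37; d'=(-36−3·83/111)/(266/37)=-1415/266
row 4: denom=8−1·37/266=2091/266; d'=(28−1·-1415/266)/(2091/266)=8863/2091
back: M4=8863/2091
back: M3=-1415/266−37/266·8863/2091=-12356/2091
back: M2=83/111−10/37·-12356/2091=4903/2091
back: M1=19/10−3/10·4903/2091=834/697
M: M0=0, M1=834/697, M2=4903/2091, M3=-12356/2091, M4=8863/2091, M5=0
seg 0: a=3, c=M0/2=0, d=(M1−M0)/(6·2)=139/1394, b=Δ0−h0·(2M0+M1)/6=-5435/1394
seg 1: a=-4, c=M1/2=417/697, d=(M2−M1)/(6·3)=2401/37638, b=Δ1−h1·(2M1+M2)/6=-3767/1394
seg 2: a=-5, c=M2/2=4903/4182, d=(M3−M2)/(6·3)=-5753/12546, b=Δ2−h2·(2M2+M3)/6=107/41
seg 3: a=1, c=M3/2=-6178/2091, d=(M4−M3)/(6·1)=7073/4182, b=Δ3−h3·(2M3+M4)/6=-3815/1394
seg 4: a=-3, c=M4/2=8863/4182, d=(M5−M4)/(6·3)=-8863/37638, b=Δ4−h4·(2M4+M5)/6=-7469/2091
t_q=23/4 → seg 2, τ=3/4; S=-5+107/41·τ+4903/4182·τ²+-5753/12546·τ³=-229879/89216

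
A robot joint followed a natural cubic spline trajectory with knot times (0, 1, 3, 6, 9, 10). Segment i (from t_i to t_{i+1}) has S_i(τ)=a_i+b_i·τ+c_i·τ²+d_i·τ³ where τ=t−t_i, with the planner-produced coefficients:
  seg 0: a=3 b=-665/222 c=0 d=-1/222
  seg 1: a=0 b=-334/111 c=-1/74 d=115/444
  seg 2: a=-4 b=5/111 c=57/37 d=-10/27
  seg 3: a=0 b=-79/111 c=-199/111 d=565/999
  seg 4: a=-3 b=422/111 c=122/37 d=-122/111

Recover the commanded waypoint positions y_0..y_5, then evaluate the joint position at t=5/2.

y_0 = S_0(0) = a_0 = 3
y_1 = S_1(0) = a_1 = 0
y_2 = S_2(0) = a_2 = -4
y_3 = S_3(0) = a_3 = 0
y_4 = S_4(0) = a_4 = -3
y_5 = S_4(1) = 3
t_q=5/2 is in segment 1 (τ=3/2); S_1(τ)=-4345/1184

y_0=3 y_1=0 y_2=-4 y_3=0 y_4=-3 y_5=3
S(5/2) = -4345/1184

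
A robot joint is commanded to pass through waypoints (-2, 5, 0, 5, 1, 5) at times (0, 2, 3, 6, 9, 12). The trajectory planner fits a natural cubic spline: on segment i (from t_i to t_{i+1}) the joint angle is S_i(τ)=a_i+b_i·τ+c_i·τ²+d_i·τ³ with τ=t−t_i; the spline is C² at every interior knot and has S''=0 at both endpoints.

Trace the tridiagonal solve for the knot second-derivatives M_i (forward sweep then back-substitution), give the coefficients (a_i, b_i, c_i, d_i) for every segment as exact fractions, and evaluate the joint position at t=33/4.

  seg 0: a=-2 b=25685/3798 c=0 d=-1549/1899
  seg 1: a=5 b=-11491/3798 c=-3098/633 d=11089/3798
  seg 2: a=0 b=-7700/1899 c=1631/422 d=-22307/34182
  seg 3: a=5 b=5753/3798 c=-3814/1899 d=12067/34182
  seg 4: a=1 b=-1907/1899 c=4439/3798 d=-4439/34182
S(33/4) = 61083/27008

Δ: Δ0=7/2, Δ1=-5, Δ2=5/3, Δ3=-4/3, Δ4=4/3
row 1: diag=6, rhs=-51; c'=1/6, d'=-17/2
row 2: denom=8−1·1/6=47/6; d'=(40−1·-17/2)/(47/6)=291/47
row 3: denom=12−3·18/47=510/47; d'=(-18−3·291/47)/(510/47)=-573/170
row 4: denom=12−3·47/170=1899/170; d'=(16−3·-573/170)/(1899/170)=4439/1899
back: M4=4439/1899
back: M3=-573/170−47/170·4439/1899=-7628/1899
back: M2=291/47−18/47·-7628/1899=1631/211
back: M1=-17/2−1/6·1631/211=-6196/633
M: M0=0, M1=-6196/633, M2=1631/211, M3=-7628/1899, M4=4439/1899, M5=0
seg 0: a=-2, c=M0/2=0, d=(M1−M0)/(6·2)=-1549/1899, b=Δ0−h0·(2M0+M1)/6=25685/3798
seg 1: a=5, c=M1/2=-3098/633, d=(M2−M1)/(6·1)=11089/3798, b=Δ1−h1·(2M1+M2)/6=-11491/3798
seg 2: a=0, c=M2/2=1631/422, d=(M3−M2)/(6·3)=-22307/34182, b=Δ2−h2·(2M2+M3)/6=-7700/1899
seg 3: a=5, c=M3/2=-3814/1899, d=(M4−M3)/(6·3)=12067/34182, b=Δ3−h3·(2M3+M4)/6=5753/3798
seg 4: a=1, c=M4/2=4439/3798, d=(M5−M4)/(6·3)=-4439/34182, b=Δ4−h4·(2M4+M5)/6=-1907/1899
t_q=33/4 → seg 3, τ=9/4; S=5+5753/3798·τ+-3814/1899·τ²+12067/34182·τ³=61083/27008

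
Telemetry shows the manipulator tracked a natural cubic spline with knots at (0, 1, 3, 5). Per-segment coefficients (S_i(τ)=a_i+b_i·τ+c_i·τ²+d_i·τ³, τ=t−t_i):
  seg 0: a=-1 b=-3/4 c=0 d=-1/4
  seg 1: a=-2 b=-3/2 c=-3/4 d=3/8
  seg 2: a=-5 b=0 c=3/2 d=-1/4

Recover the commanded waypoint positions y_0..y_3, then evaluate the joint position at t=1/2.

y_0=-1 y_1=-2 y_2=-5 y_3=-1
S(1/2) = -45/32

y_0 = S_0(0) = a_0 = -1
y_1 = S_1(0) = a_1 = -2
y_2 = S_2(0) = a_2 = -5
y_3 = S_2(2) = -1
t_q=1/2 is in segment 0 (τ=1/2); S_0(τ)=-45/32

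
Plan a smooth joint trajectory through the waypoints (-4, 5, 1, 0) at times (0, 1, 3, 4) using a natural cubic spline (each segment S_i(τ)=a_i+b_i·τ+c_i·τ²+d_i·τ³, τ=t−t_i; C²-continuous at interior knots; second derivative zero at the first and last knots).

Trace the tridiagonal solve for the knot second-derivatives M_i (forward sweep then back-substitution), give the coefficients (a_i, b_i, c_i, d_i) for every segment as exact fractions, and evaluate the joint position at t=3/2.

Δ: Δ0=9, Δ1=-2, Δ2=-1
row 1: diag=6, rhs=-66; c'=1/3, d'=-11
row 2: denom=6−2·1/3=16/3; d'=(6−2·-11)/(16/3)=21/4
back: M2=21/4
back: M1=-11−1/3·21/4=-51/4
M: M0=0, M1=-51/4, M2=21/4, M3=0
seg 0: a=-4, c=M0/2=0, d=(M1−M0)/(6·1)=-17/8, b=Δ0−h0·(2M0+M1)/6=89/8
seg 1: a=5, c=M1/2=-51/8, d=(M2−M1)/(6·2)=3/2, b=Δ1−h1·(2M1+M2)/6=19/4
seg 2: a=1, c=M2/2=21/8, d=(M3−M2)/(6·1)=-7/8, b=Δ2−h2·(2M2+M3)/6=-11/4
t_q=3/2 → seg 1, τ=1/2; S=5+19/4·τ+-51/8·τ²+3/2·τ³=191/32

  seg 0: a=-4 b=89/8 c=0 d=-17/8
  seg 1: a=5 b=19/4 c=-51/8 d=3/2
  seg 2: a=1 b=-11/4 c=21/8 d=-7/8
S(3/2) = 191/32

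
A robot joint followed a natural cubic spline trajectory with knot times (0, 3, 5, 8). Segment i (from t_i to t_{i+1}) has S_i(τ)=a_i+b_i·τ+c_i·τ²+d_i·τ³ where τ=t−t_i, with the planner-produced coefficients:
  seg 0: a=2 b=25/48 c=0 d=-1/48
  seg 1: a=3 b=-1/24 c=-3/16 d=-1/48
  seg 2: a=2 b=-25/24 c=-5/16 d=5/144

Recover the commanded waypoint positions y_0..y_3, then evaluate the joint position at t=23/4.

y_0 = S_0(0) = a_0 = 2
y_1 = S_1(0) = a_1 = 3
y_2 = S_2(0) = a_2 = 2
y_3 = S_2(3) = -3
t_q=23/4 is in segment 2 (τ=3/4); S_2(τ)=1083/1024

y_0=2 y_1=3 y_2=2 y_3=-3
S(23/4) = 1083/1024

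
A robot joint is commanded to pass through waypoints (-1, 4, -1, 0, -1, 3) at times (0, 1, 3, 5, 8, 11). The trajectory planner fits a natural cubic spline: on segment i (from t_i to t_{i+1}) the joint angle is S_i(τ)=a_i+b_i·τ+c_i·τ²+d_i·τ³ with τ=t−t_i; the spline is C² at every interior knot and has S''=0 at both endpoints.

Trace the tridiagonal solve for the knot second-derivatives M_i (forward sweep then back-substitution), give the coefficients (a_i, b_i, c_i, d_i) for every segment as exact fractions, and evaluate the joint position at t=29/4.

  seg 0: a=-1 b=5001/766 c=0 d=-1171/766
  seg 1: a=4 b=744/383 c=-3513/766 d=3623/3064
  seg 2: a=-1 b=-1695/766 c=3843/1532 d=-1765/3064
  seg 3: a=0 b=348/383 c=-363/383 d=1840/10341
  seg 4: a=-1 b=10/383 c=751/1149 d=-751/10341
S(29/4) = -4455/6128

Δ: Δ0=5, Δ1=-5/2, Δ2=1/2, Δ3=-1/3, Δ4=4/3
row 1: diag=6, rhs=-45; c'=1/3, d'=-15/2
row 2: denom=8−2·1/3=22/3; d'=(18−2·-15/2)/(22/3)=9/2
row 3: denom=10−2·3/11=104/11; d'=(-5−2·9/2)/(104/11)=-77/52
row 4: denom=12−3·33/104=1149/104; d'=(10−3·-77/52)/(1149/104)=1502/1149
back: M4=1502/1149
back: M3=-77/52−33/104·1502/1149=-726/383
back: M2=9/2−3/11·-726/383=3843/766
back: M1=-15/2−1/3·3843/766=-3513/383
M: M0=0, M1=-3513/383, M2=3843/766, M3=-726/383, M4=1502/1149, M5=0
seg 0: a=-1, c=M0/2=0, d=(M1−M0)/(6·1)=-1171/766, b=Δ0−h0·(2M0+M1)/6=5001/766
seg 1: a=4, c=M1/2=-3513/766, d=(M2−M1)/(6·2)=3623/3064, b=Δ1−h1·(2M1+M2)/6=744/383
seg 2: a=-1, c=M2/2=3843/1532, d=(M3−M2)/(6·2)=-1765/3064, b=Δ2−h2·(2M2+M3)/6=-1695/766
seg 3: a=0, c=M3/2=-363/383, d=(M4−M3)/(6·3)=1840/10341, b=Δ3−h3·(2M3+M4)/6=348/383
seg 4: a=-1, c=M4/2=751/1149, d=(M5−M4)/(6·3)=-751/10341, b=Δ4−h4·(2M4+M5)/6=10/383
t_q=29/4 → seg 3, τ=9/4; S=0+348/383·τ+-363/383·τ²+1840/10341·τ³=-4455/6128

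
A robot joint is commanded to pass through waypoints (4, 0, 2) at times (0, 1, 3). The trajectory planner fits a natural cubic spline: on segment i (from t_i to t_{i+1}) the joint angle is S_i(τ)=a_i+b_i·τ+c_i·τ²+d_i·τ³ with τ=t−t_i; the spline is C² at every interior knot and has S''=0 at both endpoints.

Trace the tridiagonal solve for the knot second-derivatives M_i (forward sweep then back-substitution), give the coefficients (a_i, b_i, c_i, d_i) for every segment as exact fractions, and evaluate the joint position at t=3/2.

  seg 0: a=4 b=-29/6 c=0 d=5/6
  seg 1: a=0 b=-7/3 c=5/2 d=-5/12
S(3/2) = -19/32

Δ: Δ0=-4, Δ1=1
row 1: diag=6, rhs=30; c'=1/3, d'=5
back: M1=5
M: M0=0, M1=5, M2=0
seg 0: a=4, c=M0/2=0, d=(M1−M0)/(6·1)=5/6, b=Δ0−h0·(2M0+M1)/6=-29/6
seg 1: a=0, c=M1/2=5/2, d=(M2−M1)/(6·2)=-5/12, b=Δ1−h1·(2M1+M2)/6=-7/3
t_q=3/2 → seg 1, τ=1/2; S=0+-7/3·τ+5/2·τ²+-5/12·τ³=-19/32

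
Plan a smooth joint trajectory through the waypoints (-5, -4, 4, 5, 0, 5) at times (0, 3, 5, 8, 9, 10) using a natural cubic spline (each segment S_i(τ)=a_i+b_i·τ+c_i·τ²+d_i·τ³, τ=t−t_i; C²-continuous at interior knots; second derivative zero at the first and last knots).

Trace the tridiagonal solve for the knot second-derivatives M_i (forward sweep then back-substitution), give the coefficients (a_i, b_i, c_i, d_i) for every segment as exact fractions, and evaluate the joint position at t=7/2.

Δ: Δ0=1/3, Δ1=4, Δ2=1/3, Δ3=-5, Δ4=5
row 1: diag=10, rhs=22; c'=1/5, d'=11/5
row 2: denom=10−2·1/5=48/5; d'=(-22−2·11/5)/(48/5)=-11/4
row 3: denom=8−3·5/16=113/16; d'=(-32−3·-11/4)/(113/16)=-380/113
row 4: denom=4−1·16/113=436/113; d'=(60−1·-380/113)/(436/113)=1790/109
back: M4=1790/109
back: M3=-380/113−16/113·1790/109=-620/109
back: M2=-11/4−5/16·-620/109=-106/109
back: M1=11/5−1/5·-106/109=261/109
M: M0=0, M1=261/109, M2=-106/109, M3=-620/109, M4=1790/109, M5=0
seg 0: a=-5, c=M0/2=0, d=(M1−M0)/(6·3)=29/218, b=Δ0−h0·(2M0+M1)/6=-565/654
seg 1: a=-4, c=M1/2=261/218, d=(M2−M1)/(6·2)=-367/1308, b=Δ1−h1·(2M1+M2)/6=892/327
seg 2: a=4, c=M2/2=-53/109, d=(M3−M2)/(6·3)=-257/981, b=Δ2−h2·(2M2+M3)/6=1357/327
seg 3: a=5, c=M3/2=-310/109, d=(M4−M3)/(6·1)=1205/327, b=Δ3−h3·(2M3+M4)/6=-1910/327
seg 4: a=0, c=M4/2=895/109, d=(M5−M4)/(6·1)=-895/327, b=Δ4−h4·(2M4+M5)/6=-155/327
t_q=7/2 → seg 1, τ=1/2; S=-4+892/327·τ+261/218·τ²+-367/1308·τ³=-8273/3488

  seg 0: a=-5 b=-565/654 c=0 d=29/218
  seg 1: a=-4 b=892/327 c=261/218 d=-367/1308
  seg 2: a=4 b=1357/327 c=-53/109 d=-257/981
  seg 3: a=5 b=-1910/327 c=-310/109 d=1205/327
  seg 4: a=0 b=-155/327 c=895/109 d=-895/327
S(7/2) = -8273/3488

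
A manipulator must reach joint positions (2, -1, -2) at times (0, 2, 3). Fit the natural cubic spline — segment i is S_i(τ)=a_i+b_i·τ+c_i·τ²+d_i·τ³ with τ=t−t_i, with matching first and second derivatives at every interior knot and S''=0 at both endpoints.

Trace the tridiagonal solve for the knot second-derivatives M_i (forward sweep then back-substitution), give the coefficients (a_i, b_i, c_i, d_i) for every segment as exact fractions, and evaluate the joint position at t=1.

  seg 0: a=2 b=-5/3 c=0 d=1/24
  seg 1: a=-1 b=-7/6 c=1/4 d=-1/12
S(1) = 3/8

Δ: Δ0=-3/2, Δ1=-1
row 1: diag=6, rhs=3; c'=1/6, d'=1/2
back: M1=1/2
M: M0=0, M1=1/2, M2=0
seg 0: a=2, c=M0/2=0, d=(M1−M0)/(6·2)=1/24, b=Δ0−h0·(2M0+M1)/6=-5/3
seg 1: a=-1, c=M1/2=1/4, d=(M2−M1)/(6·1)=-1/12, b=Δ1−h1·(2M1+M2)/6=-7/6
t_q=1 → seg 0, τ=1; S=2+-5/3·τ+0·τ²+1/24·τ³=3/8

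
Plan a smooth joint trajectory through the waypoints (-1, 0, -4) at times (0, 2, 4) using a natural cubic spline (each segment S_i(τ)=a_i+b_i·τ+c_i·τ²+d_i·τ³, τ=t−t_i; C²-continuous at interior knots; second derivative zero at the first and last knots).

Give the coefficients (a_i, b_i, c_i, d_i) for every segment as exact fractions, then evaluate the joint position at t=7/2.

  seg 0: a=-1 b=9/8 c=0 d=-5/32
  seg 1: a=0 b=-3/4 c=-15/16 d=5/32
S(7/2) = -693/256

Δ: Δ0=1/2, Δ1=-2
row 1: diag=8, rhs=-15; c'=1/4, d'=-15/8
back: M1=-15/8
M: M0=0, M1=-15/8, M2=0
seg 0: a=-1, c=M0/2=0, d=(M1−M0)/(6·2)=-5/32, b=Δ0−h0·(2M0+M1)/6=9/8
seg 1: a=0, c=M1/2=-15/16, d=(M2−M1)/(6·2)=5/32, b=Δ1−h1·(2M1+M2)/6=-3/4
t_q=7/2 → seg 1, τ=3/2; S=0+-3/4·τ+-15/16·τ²+5/32·τ³=-693/256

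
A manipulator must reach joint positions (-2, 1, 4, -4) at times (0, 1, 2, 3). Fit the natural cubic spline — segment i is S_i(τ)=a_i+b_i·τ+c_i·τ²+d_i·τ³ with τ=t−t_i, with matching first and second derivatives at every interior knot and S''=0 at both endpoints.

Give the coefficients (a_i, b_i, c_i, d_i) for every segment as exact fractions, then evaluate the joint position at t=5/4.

  seg 0: a=-2 b=34/15 c=0 d=11/15
  seg 1: a=1 b=67/15 c=11/5 d=-11/3
  seg 2: a=4 b=-32/15 c=-44/5 d=44/15
S(5/4) = 703/320

Δ: Δ0=3, Δ1=3, Δ2=-8
row 1: diag=4, rhs=0; c'=1/4, d'=0
row 2: denom=4−1·1/4=15/4; d'=(-66−1·0)/(15/4)=-88/5
back: M2=-88/5
back: M1=0−1/4·-88/5=22/5
M: M0=0, M1=22/5, M2=-88/5, M3=0
seg 0: a=-2, c=M0/2=0, d=(M1−M0)/(6·1)=11/15, b=Δ0−h0·(2M0+M1)/6=34/15
seg 1: a=1, c=M1/2=11/5, d=(M2−M1)/(6·1)=-11/3, b=Δ1−h1·(2M1+M2)/6=67/15
seg 2: a=4, c=M2/2=-44/5, d=(M3−M2)/(6·1)=44/15, b=Δ2−h2·(2M2+M3)/6=-32/15
t_q=5/4 → seg 1, τ=1/4; S=1+67/15·τ+11/5·τ²+-11/3·τ³=703/320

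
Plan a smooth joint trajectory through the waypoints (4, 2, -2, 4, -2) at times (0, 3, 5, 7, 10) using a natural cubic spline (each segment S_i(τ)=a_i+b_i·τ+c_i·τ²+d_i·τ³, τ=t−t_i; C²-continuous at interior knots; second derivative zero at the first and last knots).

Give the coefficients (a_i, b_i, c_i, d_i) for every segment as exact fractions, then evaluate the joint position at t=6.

Δ: Δ0=-2/3, Δ1=-2, Δ2=3, Δ3=-2
row 1: diag=10, rhs=-8; c'=1/5, d'=-4/5
row 2: denom=8−2·1/5=38/5; d'=(30−2·-4/5)/(38/5)=79/19
row 3: denom=10−2·5/19=180/19; d'=(-30−2·79/19)/(180/19)=-182/45
back: M3=-182/45
back: M2=79/19−5/19·-182/45=47/9
back: M1=-4/5−1/5·47/9=-83/45
M: M0=0, M1=-83/45, M2=47/9, M3=-182/45, M4=0
seg 0: a=4, c=M0/2=0, d=(M1−M0)/(6·3)=-83/810, b=Δ0−h0·(2M0+M1)/6=23/90
seg 1: a=2, c=M1/2=-83/90, d=(M2−M1)/(6·2)=53/90, b=Δ1−h1·(2M1+M2)/6=-113/45
seg 2: a=-2, c=M2/2=47/18, d=(M3−M2)/(6·2)=-139/180, b=Δ2−h2·(2M2+M3)/6=13/15
seg 3: a=4, c=M3/2=-91/45, d=(M4−M3)/(6·3)=91/405, b=Δ3−h3·(2M3+M4)/6=92/45
t_q=6 → seg 2, τ=1; S=-2+13/15·τ+47/18·τ²+-139/180·τ³=127/180

  seg 0: a=4 b=23/90 c=0 d=-83/810
  seg 1: a=2 b=-113/45 c=-83/90 d=53/90
  seg 2: a=-2 b=13/15 c=47/18 d=-139/180
  seg 3: a=4 b=92/45 c=-91/45 d=91/405
S(6) = 127/180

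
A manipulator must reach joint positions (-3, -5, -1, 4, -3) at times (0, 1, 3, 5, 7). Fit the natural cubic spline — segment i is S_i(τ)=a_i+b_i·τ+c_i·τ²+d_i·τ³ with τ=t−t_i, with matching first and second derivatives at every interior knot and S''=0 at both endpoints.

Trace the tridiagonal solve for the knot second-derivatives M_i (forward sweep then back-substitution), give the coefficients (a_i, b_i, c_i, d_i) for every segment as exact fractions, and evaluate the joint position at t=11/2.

Δ: Δ0=-2, Δ1=2, Δ2=5/2, Δ3=-7/2
row 1: diag=6, rhs=24; c'=1/3, d'=4
row 2: denom=8−2·1/3=22/3; d'=(3−2·4)/(22/3)=-15/22
row 3: denom=8−2·3/11=82/11; d'=(-36−2·-15/22)/(82/11)=-381/82
back: M3=-381/82
back: M2=-15/22−3/11·-381/82=24/41
back: M1=4−1/3·24/41=156/41
M: M0=0, M1=156/41, M2=24/41, M3=-381/82, M4=0
seg 0: a=-3, c=M0/2=0, d=(M1−M0)/(6·1)=26/41, b=Δ0−h0·(2M0+M1)/6=-108/41
seg 1: a=-5, c=M1/2=78/41, d=(M2−M1)/(6·2)=-11/41, b=Δ1−h1·(2M1+M2)/6=-30/41
seg 2: a=-1, c=M2/2=12/41, d=(M3−M2)/(6·2)=-143/328, b=Δ2−h2·(2M2+M3)/6=150/41
seg 3: a=4, c=M3/2=-381/164, d=(M4−M3)/(6·2)=127/328, b=Δ3−h3·(2M3+M4)/6=-33/82
t_q=11/2 → seg 3, τ=1/2; S=4+-33/82·τ+-381/164·τ²+127/328·τ³=8571/2624

  seg 0: a=-3 b=-108/41 c=0 d=26/41
  seg 1: a=-5 b=-30/41 c=78/41 d=-11/41
  seg 2: a=-1 b=150/41 c=12/41 d=-143/328
  seg 3: a=4 b=-33/82 c=-381/164 d=127/328
S(11/2) = 8571/2624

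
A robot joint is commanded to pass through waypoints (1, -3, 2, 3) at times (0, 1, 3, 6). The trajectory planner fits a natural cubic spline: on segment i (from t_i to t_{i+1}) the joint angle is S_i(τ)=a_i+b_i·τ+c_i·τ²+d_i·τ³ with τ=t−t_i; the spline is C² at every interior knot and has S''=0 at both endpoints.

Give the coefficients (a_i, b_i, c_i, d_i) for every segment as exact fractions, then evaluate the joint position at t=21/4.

  seg 0: a=1 b=-110/21 c=0 d=26/21
  seg 1: a=-3 b=-32/21 c=26/7 d=-143/168
  seg 2: a=2 b=131/42 c=-39/28 d=13/84
S(21/4) = 6683/1792

Δ: Δ0=-4, Δ1=5/2, Δ2=1/3
row 1: diag=6, rhs=39; c'=1/3, d'=13/2
row 2: denom=10−2·1/3=28/3; d'=(-13−2·13/2)/(28/3)=-39/14
back: M2=-39/14
back: M1=13/2−1/3·-39/14=52/7
M: M0=0, M1=52/7, M2=-39/14, M3=0
seg 0: a=1, c=M0/2=0, d=(M1−M0)/(6·1)=26/21, b=Δ0−h0·(2M0+M1)/6=-110/21
seg 1: a=-3, c=M1/2=26/7, d=(M2−M1)/(6·2)=-143/168, b=Δ1−h1·(2M1+M2)/6=-32/21
seg 2: a=2, c=M2/2=-39/28, d=(M3−M2)/(6·3)=13/84, b=Δ2−h2·(2M2+M3)/6=131/42
t_q=21/4 → seg 2, τ=9/4; S=2+131/42·τ+-39/28·τ²+13/84·τ³=6683/1792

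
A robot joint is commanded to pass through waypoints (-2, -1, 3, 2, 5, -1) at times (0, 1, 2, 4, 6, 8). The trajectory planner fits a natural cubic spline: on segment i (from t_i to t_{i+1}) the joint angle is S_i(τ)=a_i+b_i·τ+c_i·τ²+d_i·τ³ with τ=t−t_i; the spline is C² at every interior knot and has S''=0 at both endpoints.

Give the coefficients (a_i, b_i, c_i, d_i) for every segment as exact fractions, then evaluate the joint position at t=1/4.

Δ: Δ0=1, Δ1=4, Δ2=-1/2, Δ3=3/2, Δ4=-3
row 1: diag=4, rhs=18; c'=1/4, d'=9/2
row 2: denom=6−1·1/4=23/4; d'=(-27−1·9/2)/(23/4)=-126/23
row 3: denom=8−2·8/23=168/23; d'=(12−2·-126/23)/(168/23)=22/7
row 4: denom=8−2·23/84=313/42; d'=(-27−2·22/7)/(313/42)=-1398/313
back: M4=-1398/313
back: M3=22/7−23/84·-1398/313=2733/626
back: M2=-126/23−8/23·2733/626=-2190/313
back: M1=9/2−1/4·-2190/313=1956/313
M: M0=0, M1=1956/313, M2=-2190/313, M3=2733/626, M4=-1398/313, M5=0
seg 0: a=-2, c=M0/2=0, d=(M1−M0)/(6·1)=326/313, b=Δ0−h0·(2M0+M1)/6=-13/313
seg 1: a=-1, c=M1/2=978/313, d=(M2−M1)/(6·1)=-691/313, b=Δ1−h1·(2M1+M2)/6=965/313
seg 2: a=3, c=M2/2=-1095/313, d=(M3−M2)/(6·2)=2371/2504, b=Δ2−h2·(2M2+M3)/6=848/313
seg 3: a=2, c=M3/2=2733/1252, d=(M4−M3)/(6·2)=-1843/2504, b=Δ3−h3·(2M3+M4)/6=49/626
seg 4: a=5, c=M4/2=-699/313, d=(M5−M4)/(6·2)=233/626, b=Δ4−h4·(2M4+M5)/6=-7/313
t_q=1/4 → seg 0, τ=1/4; S=-2+-13/313·τ+0·τ²+326/313·τ³=-19973/10016

  seg 0: a=-2 b=-13/313 c=0 d=326/313
  seg 1: a=-1 b=965/313 c=978/313 d=-691/313
  seg 2: a=3 b=848/313 c=-1095/313 d=2371/2504
  seg 3: a=2 b=49/626 c=2733/1252 d=-1843/2504
  seg 4: a=5 b=-7/313 c=-699/313 d=233/626
S(1/4) = -19973/10016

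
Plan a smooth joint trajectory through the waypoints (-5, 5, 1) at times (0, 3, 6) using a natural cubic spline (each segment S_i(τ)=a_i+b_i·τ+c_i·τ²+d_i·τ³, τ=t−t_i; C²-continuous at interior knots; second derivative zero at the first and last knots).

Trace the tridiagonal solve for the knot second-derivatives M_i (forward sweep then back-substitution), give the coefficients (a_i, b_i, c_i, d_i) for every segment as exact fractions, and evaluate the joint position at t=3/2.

  seg 0: a=-5 b=9/2 c=0 d=-7/54
  seg 1: a=5 b=1 c=-7/6 d=7/54
S(3/2) = 21/16

Δ: Δ0=10/3, Δ1=-4/3
row 1: diag=12, rhs=-28; c'=1/4, d'=-7/3
back: M1=-7/3
M: M0=0, M1=-7/3, M2=0
seg 0: a=-5, c=M0/2=0, d=(M1−M0)/(6·3)=-7/54, b=Δ0−h0·(2M0+M1)/6=9/2
seg 1: a=5, c=M1/2=-7/6, d=(M2−M1)/(6·3)=7/54, b=Δ1−h1·(2M1+M2)/6=1
t_q=3/2 → seg 0, τ=3/2; S=-5+9/2·τ+0·τ²+-7/54·τ³=21/16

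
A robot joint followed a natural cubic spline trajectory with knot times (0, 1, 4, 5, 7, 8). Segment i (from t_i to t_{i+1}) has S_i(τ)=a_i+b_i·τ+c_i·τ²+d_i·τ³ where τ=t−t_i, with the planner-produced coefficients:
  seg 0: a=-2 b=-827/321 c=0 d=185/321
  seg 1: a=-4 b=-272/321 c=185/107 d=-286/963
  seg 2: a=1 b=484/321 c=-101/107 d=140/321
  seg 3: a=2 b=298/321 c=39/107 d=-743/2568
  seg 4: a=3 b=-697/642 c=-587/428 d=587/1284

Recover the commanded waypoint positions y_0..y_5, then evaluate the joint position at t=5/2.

y_0=-2 y_1=-4 y_2=1 y_3=2 y_4=3 y_5=1
S(5/2) = -255/107

y_0 = S_0(0) = a_0 = -2
y_1 = S_1(0) = a_1 = -4
y_2 = S_2(0) = a_2 = 1
y_3 = S_3(0) = a_3 = 2
y_4 = S_4(0) = a_4 = 3
y_5 = S_4(1) = 1
t_q=5/2 is in segment 1 (τ=3/2); S_1(τ)=-255/107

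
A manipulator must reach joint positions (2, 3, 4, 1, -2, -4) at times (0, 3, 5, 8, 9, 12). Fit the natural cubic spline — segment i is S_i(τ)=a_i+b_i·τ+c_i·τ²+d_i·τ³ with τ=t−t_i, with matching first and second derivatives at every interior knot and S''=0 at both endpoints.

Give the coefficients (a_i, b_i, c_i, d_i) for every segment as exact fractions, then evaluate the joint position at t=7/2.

Δ: Δ0=1/3, Δ1=1/2, Δ2=-1, Δ3=-3, Δ4=-2/3
row 1: diag=10, rhs=1; c'=1/5, d'=1/10
row 2: denom=10−2·1/5=48/5; d'=(-9−2·1/10)/(48/5)=-23/24
row 3: denom=8−3·5/16=113/16; d'=(-12−3·-23/24)/(113/16)=-146/113
row 4: denom=8−1·16/113=888/113; d'=(14−1·-146/113)/(888/113)=72/37
back: M4=72/37
back: M3=-146/113−16/113·72/37=-58/37
back: M2=-23/24−5/16·-58/37=-52/111
back: M1=1/10−1/5·-52/111=43/222
M: M0=0, M1=43/222, M2=-52/111, M3=-58/37, M4=72/37, M5=0
seg 0: a=2, c=M0/2=0, d=(M1−M0)/(6·3)=43/3996, b=Δ0−h0·(2M0+M1)/6=35/148
seg 1: a=3, c=M1/2=43/444, d=(M2−M1)/(6·2)=-49/888, b=Δ1−h1·(2M1+M2)/6=39/74
seg 2: a=4, c=M2/2=-26/111, d=(M3−M2)/(6·3)=-61/999, b=Δ2−h2·(2M2+M3)/6=28/111
seg 3: a=1, c=M3/2=-29/37, d=(M4−M3)/(6·1)=65/111, b=Δ3−h3·(2M3+M4)/6=-311/111
seg 4: a=-2, c=M4/2=36/37, d=(M5−M4)/(6·3)=-4/37, b=Δ4−h4·(2M4+M5)/6=-290/111
t_q=7/2 → seg 1, τ=1/2; S=3+39/74·τ+43/444·τ²+-49/888·τ³=7769/2368

  seg 0: a=2 b=35/148 c=0 d=43/3996
  seg 1: a=3 b=39/74 c=43/444 d=-49/888
  seg 2: a=4 b=28/111 c=-26/111 d=-61/999
  seg 3: a=1 b=-311/111 c=-29/37 d=65/111
  seg 4: a=-2 b=-290/111 c=36/37 d=-4/37
S(7/2) = 7769/2368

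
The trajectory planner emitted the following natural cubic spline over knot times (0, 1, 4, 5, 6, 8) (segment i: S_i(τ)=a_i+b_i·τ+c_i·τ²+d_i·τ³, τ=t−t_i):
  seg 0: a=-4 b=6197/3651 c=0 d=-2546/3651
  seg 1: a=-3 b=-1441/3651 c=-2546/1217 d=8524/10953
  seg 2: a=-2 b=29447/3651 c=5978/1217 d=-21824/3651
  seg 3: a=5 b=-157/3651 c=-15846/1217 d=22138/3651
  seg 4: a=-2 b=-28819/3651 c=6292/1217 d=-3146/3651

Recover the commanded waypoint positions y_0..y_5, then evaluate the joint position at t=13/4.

y_0 = S_0(0) = a_0 = -4
y_1 = S_1(0) = a_1 = -3
y_2 = S_2(0) = a_2 = -2
y_3 = S_3(0) = a_3 = 5
y_4 = S_4(0) = a_4 = -2
y_5 = S_4(2) = -4
t_q=13/4 is in segment 1 (τ=9/4); S_1(τ)=-109323/19472

y_0=-4 y_1=-3 y_2=-2 y_3=5 y_4=-2 y_5=-4
S(13/4) = -109323/19472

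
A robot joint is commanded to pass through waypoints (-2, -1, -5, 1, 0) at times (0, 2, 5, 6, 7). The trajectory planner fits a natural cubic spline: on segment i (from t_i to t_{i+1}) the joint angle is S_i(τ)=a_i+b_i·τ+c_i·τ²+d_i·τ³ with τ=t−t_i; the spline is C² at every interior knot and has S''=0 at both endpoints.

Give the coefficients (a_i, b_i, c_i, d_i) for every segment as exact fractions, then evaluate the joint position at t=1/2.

  seg 0: a=-2 b=703/411 c=0 d=-995/3288
  seg 1: a=-1 b=-1579/822 c=-995/548 d=3307/4932
  seg 2: a=-5 b=8695/1644 c=578/137 d=-5767/1644
  seg 3: a=1 b=2633/822 c=-3455/548 d=3455/1644
S(1/2) = -10369/8768

Δ: Δ0=1/2, Δ1=-4/3, Δ2=6, Δ3=-1
row 1: diag=10, rhs=-11; c'=3/10, d'=-11/10
row 2: denom=8−3·3/10=71/10; d'=(44−3·-11/10)/(71/10)=473/71
row 3: denom=4−1·10/71=274/71; d'=(-42−1·473/71)/(274/71)=-3455/274
back: M3=-3455/274
back: M2=473/71−10/71·-3455/274=1156/137
back: M1=-11/10−3/10·1156/137=-995/274
M: M0=0, M1=-995/274, M2=1156/137, M3=-3455/274, M4=0
seg 0: a=-2, c=M0/2=0, d=(M1−M0)/(6·2)=-995/3288, b=Δ0−h0·(2M0+M1)/6=703/411
seg 1: a=-1, c=M1/2=-995/548, d=(M2−M1)/(6·3)=3307/4932, b=Δ1−h1·(2M1+M2)/6=-1579/822
seg 2: a=-5, c=M2/2=578/137, d=(M3−M2)/(6·1)=-5767/1644, b=Δ2−h2·(2M2+M3)/6=8695/1644
seg 3: a=1, c=M3/2=-3455/548, d=(M4−M3)/(6·1)=3455/1644, b=Δ3−h3·(2M3+M4)/6=2633/822
t_q=1/2 → seg 0, τ=1/2; S=-2+703/411·τ+0·τ²+-995/3288·τ³=-10369/8768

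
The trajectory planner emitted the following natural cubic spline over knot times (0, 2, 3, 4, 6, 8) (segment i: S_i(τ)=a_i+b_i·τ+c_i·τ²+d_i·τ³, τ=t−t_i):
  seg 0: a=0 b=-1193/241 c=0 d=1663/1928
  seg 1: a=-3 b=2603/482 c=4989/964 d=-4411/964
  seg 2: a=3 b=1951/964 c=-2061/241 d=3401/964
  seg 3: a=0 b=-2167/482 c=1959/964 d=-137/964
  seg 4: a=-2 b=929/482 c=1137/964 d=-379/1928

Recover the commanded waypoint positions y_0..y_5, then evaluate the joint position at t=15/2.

y_0 = S_0(0) = a_0 = 0
y_1 = S_1(0) = a_1 = -3
y_2 = S_2(0) = a_2 = 3
y_3 = S_3(0) = a_3 = 0
y_4 = S_4(0) = a_4 = -2
y_5 = S_4(2) = 5
t_q=15/2 is in segment 4 (τ=3/2); S_4(τ)=44443/15424

y_0=0 y_1=-3 y_2=3 y_3=0 y_4=-2 y_5=5
S(15/2) = 44443/15424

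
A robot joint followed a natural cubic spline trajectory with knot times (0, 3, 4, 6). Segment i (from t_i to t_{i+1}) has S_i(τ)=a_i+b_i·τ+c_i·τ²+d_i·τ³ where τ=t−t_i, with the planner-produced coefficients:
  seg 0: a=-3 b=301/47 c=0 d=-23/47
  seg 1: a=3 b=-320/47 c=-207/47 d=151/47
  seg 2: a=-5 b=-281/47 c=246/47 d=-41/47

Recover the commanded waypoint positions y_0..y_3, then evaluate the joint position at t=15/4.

y_0=-3 y_1=3 y_2=-5 y_3=-3
S(15/4) = -9711/3008

y_0 = S_0(0) = a_0 = -3
y_1 = S_1(0) = a_1 = 3
y_2 = S_2(0) = a_2 = -5
y_3 = S_2(2) = -3
t_q=15/4 is in segment 1 (τ=3/4); S_1(τ)=-9711/3008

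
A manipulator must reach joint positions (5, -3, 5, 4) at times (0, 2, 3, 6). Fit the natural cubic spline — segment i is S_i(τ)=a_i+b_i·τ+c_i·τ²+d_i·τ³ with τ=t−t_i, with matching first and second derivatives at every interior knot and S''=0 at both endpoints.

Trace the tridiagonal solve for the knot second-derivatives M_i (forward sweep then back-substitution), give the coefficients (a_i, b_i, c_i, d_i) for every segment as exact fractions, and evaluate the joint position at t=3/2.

  seg 0: a=5 b=-1190/141 c=0 d=313/282
  seg 1: a=-3 b=688/141 c=313/47 d=-499/141
  seg 2: a=5 b=1069/141 c=-186/47 d=62/141
S(3/2) = -2943/752

Δ: Δ0=-4, Δ1=8, Δ2=-1/3
row 1: diag=6, rhs=72; c'=1/6, d'=12
row 2: denom=8−1·1/6=47/6; d'=(-50−1·12)/(47/6)=-372/47
back: M2=-372/47
back: M1=12−1/6·-372/47=626/47
M: M0=0, M1=626/47, M2=-372/47, M3=0
seg 0: a=5, c=M0/2=0, d=(M1−M0)/(6·2)=313/282, b=Δ0−h0·(2M0+M1)/6=-1190/141
seg 1: a=-3, c=M1/2=313/47, d=(M2−M1)/(6·1)=-499/141, b=Δ1−h1·(2M1+M2)/6=688/141
seg 2: a=5, c=M2/2=-186/47, d=(M3−M2)/(6·3)=62/141, b=Δ2−h2·(2M2+M3)/6=1069/141
t_q=3/2 → seg 0, τ=3/2; S=5+-1190/141·τ+0·τ²+313/282·τ³=-2943/752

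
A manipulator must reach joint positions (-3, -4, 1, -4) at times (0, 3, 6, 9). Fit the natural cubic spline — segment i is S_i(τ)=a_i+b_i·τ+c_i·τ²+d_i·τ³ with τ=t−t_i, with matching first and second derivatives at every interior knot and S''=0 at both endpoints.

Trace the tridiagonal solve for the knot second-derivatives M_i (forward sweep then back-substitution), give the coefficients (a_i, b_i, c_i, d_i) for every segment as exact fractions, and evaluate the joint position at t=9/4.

  seg 0: a=-3 b=-49/45 c=0 d=34/405
  seg 1: a=-4 b=53/45 c=34/45 d=-16/81
  seg 2: a=1 b=17/45 c=-46/45 d=46/405
S(9/4) = -719/160

Δ: Δ0=-1/3, Δ1=5/3, Δ2=-5/3
row 1: diag=12, rhs=12; c'=1/4, d'=1
row 2: denom=12−3·1/4=45/4; d'=(-20−3·1)/(45/4)=-92/45
back: M2=-92/45
back: M1=1−1/4·-92/45=68/45
M: M0=0, M1=68/45, M2=-92/45, M3=0
seg 0: a=-3, c=M0/2=0, d=(M1−M0)/(6·3)=34/405, b=Δ0−h0·(2M0+M1)/6=-49/45
seg 1: a=-4, c=M1/2=34/45, d=(M2−M1)/(6·3)=-16/81, b=Δ1−h1·(2M1+M2)/6=53/45
seg 2: a=1, c=M2/2=-46/45, d=(M3−M2)/(6·3)=46/405, b=Δ2−h2·(2M2+M3)/6=17/45
t_q=9/4 → seg 0, τ=9/4; S=-3+-49/45·τ+0·τ²+34/405·τ³=-719/160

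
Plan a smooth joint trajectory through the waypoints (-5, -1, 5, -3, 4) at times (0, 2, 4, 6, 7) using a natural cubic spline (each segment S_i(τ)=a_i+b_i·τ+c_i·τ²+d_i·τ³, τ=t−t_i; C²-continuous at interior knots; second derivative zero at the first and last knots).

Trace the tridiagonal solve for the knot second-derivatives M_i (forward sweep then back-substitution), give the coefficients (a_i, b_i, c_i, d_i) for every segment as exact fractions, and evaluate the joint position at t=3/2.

  seg 0: a=-5 b=39/41 c=0 d=43/164
  seg 1: a=-1 b=168/41 c=129/82 d=-87/82
  seg 2: a=5 b=-96/41 c=-393/82 d=325/164
  seg 3: a=-3 b=93/41 c=291/41 d=-97/41
S(3/2) = -3527/1312

Δ: Δ0=2, Δ1=3, Δ2=-4, Δ3=7
row 1: diag=8, rhs=6; c'=1/4, d'=3/4
row 2: denom=8−2·1/4=15/2; d'=(-42−2·3/4)/(15/2)=-29/5
row 3: denom=6−2·4/15=82/15; d'=(66−2·-29/5)/(82/15)=582/41
back: M3=582/41
back: M2=-29/5−4/15·582/41=-393/41
back: M1=3/4−1/4·-393/41=129/41
M: M0=0, M1=129/41, M2=-393/41, M3=582/41, M4=0
seg 0: a=-5, c=M0/2=0, d=(M1−M0)/(6·2)=43/164, b=Δ0−h0·(2M0+M1)/6=39/41
seg 1: a=-1, c=M1/2=129/82, d=(M2−M1)/(6·2)=-87/82, b=Δ1−h1·(2M1+M2)/6=168/41
seg 2: a=5, c=M2/2=-393/82, d=(M3−M2)/(6·2)=325/164, b=Δ2−h2·(2M2+M3)/6=-96/41
seg 3: a=-3, c=M3/2=291/41, d=(M4−M3)/(6·1)=-97/41, b=Δ3−h3·(2M3+M4)/6=93/41
t_q=3/2 → seg 0, τ=3/2; S=-5+39/41·τ+0·τ²+43/164·τ³=-3527/1312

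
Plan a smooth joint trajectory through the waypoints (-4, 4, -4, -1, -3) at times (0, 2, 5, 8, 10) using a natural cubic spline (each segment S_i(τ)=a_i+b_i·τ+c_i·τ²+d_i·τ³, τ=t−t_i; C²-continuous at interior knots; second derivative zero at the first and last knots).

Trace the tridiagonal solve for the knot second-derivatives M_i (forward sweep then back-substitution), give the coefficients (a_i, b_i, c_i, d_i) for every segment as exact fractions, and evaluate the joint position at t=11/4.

Δ: Δ0=4, Δ1=-8/3, Δ2=1, Δ3=-1
row 1: diag=10, rhs=-40; c'=3/10, d'=-4
row 2: denom=12−3·3/10=111/10; d'=(22−3·-4)/(111/10)=340/111
row 3: denom=10−3·10/37=340/37; d'=(-12−3·340/111)/(340/37)=-196/85
back: M3=-196/85
back: M2=340/111−10/37·-196/85=188/51
back: M1=-4−3/10·188/51=-434/85
M: M0=0, M1=-434/85, M2=188/51, M3=-196/85, M4=0
seg 0: a=-4, c=M0/2=0, d=(M1−M0)/(6·2)=-217/510, b=Δ0−h0·(2M0+M1)/6=1454/255
seg 1: a=4, c=M1/2=-217/85, d=(M2−M1)/(6·3)=1121/2295, b=Δ1−h1·(2M1+M2)/6=152/255
seg 2: a=-4, c=M2/2=94/51, d=(M3−M2)/(6·3)=-764/2295, b=Δ2−h2·(2M2+M3)/6=-23/15
seg 3: a=-1, c=M3/2=-98/85, d=(M4−M3)/(6·2)=49/255, b=Δ3−h3·(2M3+M4)/6=137/255
t_q=11/4 → seg 1, τ=3/4; S=4+152/255·τ+-217/85·τ²+1121/2295·τ³=17501/5440

  seg 0: a=-4 b=1454/255 c=0 d=-217/510
  seg 1: a=4 b=152/255 c=-217/85 d=1121/2295
  seg 2: a=-4 b=-23/15 c=94/51 d=-764/2295
  seg 3: a=-1 b=137/255 c=-98/85 d=49/255
S(11/4) = 17501/5440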